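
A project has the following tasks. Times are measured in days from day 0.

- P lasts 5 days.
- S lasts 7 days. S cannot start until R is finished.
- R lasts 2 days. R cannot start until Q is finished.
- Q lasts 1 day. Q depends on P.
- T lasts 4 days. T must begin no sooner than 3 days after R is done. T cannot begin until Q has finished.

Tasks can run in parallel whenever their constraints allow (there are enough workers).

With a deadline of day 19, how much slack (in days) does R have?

P has no prerequisites, so it starts at day 0 and finishes at day 5.
After P (finishes day 5), Q can start at day 5 and finishes at day 6.
R cannot begin until Q (finishes day 6). It runs from day 6 to 6 + 2 = day 8.

Working backward from the deadline:
S has no dependents, so it just needs to finish by day 19. Starting by 19 − 7 = day 12 achieves that.
T must finish by day 19; it takes 4 days, so it must start by 19 − 4 = day 15.
R must finish in time for S (must start by day 12); T (must start by day 15, minus 3-day gap → day 12). The tightest is day 12, so R must start by 12 − 2 = day 10.
So R can start as early as day 6 and as late as day 10, giving 10 − 6 = 4 days of slack.

4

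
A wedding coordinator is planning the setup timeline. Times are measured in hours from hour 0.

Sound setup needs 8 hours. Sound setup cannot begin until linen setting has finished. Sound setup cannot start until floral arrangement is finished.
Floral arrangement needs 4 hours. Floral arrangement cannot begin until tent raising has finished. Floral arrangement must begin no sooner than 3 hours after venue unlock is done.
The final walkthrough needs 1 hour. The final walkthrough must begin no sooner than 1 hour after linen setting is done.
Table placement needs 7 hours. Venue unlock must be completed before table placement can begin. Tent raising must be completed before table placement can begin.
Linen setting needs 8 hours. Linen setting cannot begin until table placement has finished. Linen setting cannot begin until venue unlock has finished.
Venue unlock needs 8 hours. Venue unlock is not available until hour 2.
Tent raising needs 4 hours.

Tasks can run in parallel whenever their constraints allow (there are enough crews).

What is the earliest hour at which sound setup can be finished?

Nothing blocks tent raising, so it runs from hour 0 to hour 4.
After its own release at hour 2, venue unlock can start at hour 2 and finishes at hour 10.
For floral arrangement: tent raising (finishes hour 4); venue unlock (finishes hour 10, plus 3-hour gap → hour 13). Taking the maximum gives a start of hour 13, and it finishes at 13 + 4 = hour 17.
Table placement cannot start until venue unlock (finishes hour 10); tent raising (finishes hour 4). The controlling bound is hour 10, so table placement finishes at 10 + 7 = hour 17.
Linen setting has to wait for table placement (finishes hour 17); venue unlock (finishes hour 10). The latest of these is hour 17, so linen setting runs hour 17 to 17 + 8 = hour 25.
Sound setup cannot start until linen setting (finishes hour 25); floral arrangement (finishes hour 17). The controlling bound is hour 25, so sound setup finishes at 25 + 8 = hour 33.

33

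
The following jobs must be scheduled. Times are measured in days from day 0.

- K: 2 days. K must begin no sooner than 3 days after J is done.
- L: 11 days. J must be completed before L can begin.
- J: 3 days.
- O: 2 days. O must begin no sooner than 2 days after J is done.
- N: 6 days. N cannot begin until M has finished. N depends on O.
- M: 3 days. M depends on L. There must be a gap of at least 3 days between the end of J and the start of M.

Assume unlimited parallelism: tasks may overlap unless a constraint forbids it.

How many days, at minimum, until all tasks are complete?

23

J can start immediately at day 0; it finishes at day 3.
O waits on J (finishes day 3, plus 2-day gap → day 5), so it starts at day 5 and finishes at 5 + 2 = day 7.
L cannot begin until J (finishes day 3). It runs from day 3 to 3 + 11 = day 14.
M cannot start until L (finishes day 14); J (finishes day 3, plus 3-day gap → day 6). The controlling bound is day 14, so M finishes at 14 + 3 = day 17.
For N: M (finishes day 17); O (finishes day 7). Taking the maximum gives a start of day 17, and it finishes at 17 + 6 = day 23.
K cannot begin until J (finishes day 3, plus 3-day gap → day 6). It runs from day 6 to 6 + 2 = day 8.
All tasks are finished once the last one completes. Finish times: J at 3, K at 8, L at 14, M at 17, N at 23, O at 7. The latest is day 23.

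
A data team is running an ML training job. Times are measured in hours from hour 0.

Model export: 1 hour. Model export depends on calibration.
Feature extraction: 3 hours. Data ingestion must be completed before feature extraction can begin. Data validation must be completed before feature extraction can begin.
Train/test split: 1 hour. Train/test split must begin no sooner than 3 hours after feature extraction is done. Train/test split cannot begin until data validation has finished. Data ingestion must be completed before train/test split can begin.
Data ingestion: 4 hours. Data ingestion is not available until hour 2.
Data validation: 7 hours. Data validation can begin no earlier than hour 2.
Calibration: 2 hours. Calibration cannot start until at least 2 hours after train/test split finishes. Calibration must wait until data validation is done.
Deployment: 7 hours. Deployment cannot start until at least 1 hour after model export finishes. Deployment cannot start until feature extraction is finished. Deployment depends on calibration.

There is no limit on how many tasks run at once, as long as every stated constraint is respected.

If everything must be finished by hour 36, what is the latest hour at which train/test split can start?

Deployment must finish by hour 36; it takes 7 hours, so it must start by 36 − 7 = hour 29.
Since deployment (must start by hour 29, minus 1-hour gap → hour 28) depends on it, model export must finish by hour 28. Backing off its 1-hour duration gives a latest start of hour 27.
Calibration feeds model export (must start by hour 27); deployment (must start by hour 29). Taking the minimum, calibration must finish by hour 27 and start by 27 − 2 = hour 25.
Since calibration (must start by hour 25, minus 2-hour gap → hour 23) depends on it, train/test split must finish by hour 23. Backing off its 1-hour duration gives a latest start of hour 22.

22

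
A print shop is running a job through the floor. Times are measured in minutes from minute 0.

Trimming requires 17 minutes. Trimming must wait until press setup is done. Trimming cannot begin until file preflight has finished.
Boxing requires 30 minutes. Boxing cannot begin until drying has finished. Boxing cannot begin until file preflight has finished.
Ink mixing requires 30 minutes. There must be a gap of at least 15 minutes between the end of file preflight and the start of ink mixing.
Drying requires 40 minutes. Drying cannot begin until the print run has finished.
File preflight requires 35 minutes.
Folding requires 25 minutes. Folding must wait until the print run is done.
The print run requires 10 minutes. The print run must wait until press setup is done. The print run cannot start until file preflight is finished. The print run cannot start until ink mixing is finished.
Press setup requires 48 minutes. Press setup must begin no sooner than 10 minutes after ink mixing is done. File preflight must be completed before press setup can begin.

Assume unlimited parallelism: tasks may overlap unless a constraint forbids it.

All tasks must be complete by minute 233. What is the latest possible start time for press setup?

Boxing must finish by minute 233; it takes 30 minutes, so it must start by 233 − 30 = minute 203.
Since boxing (must start by minute 203) depends on it, drying must finish by minute 203. Backing off its 40-minute duration gives a latest start of minute 163.
Folding must finish by minute 233; it takes 25 minutes, so it must start by 233 − 25 = minute 208.
The print run feeds drying (must start by minute 163); folding (must start by minute 208). Taking the minimum, the print run must finish by minute 163 and start by 163 − 10 = minute 153.
Nothing follows trimming; the deadline of minute 233 is its only limit. It must start by 233 − 17 = minute 216.
Press setup must finish in time for the print run (must start by minute 153); trimming (must start by minute 216). The tightest is minute 153, so press setup must start by 153 − 48 = minute 105.

105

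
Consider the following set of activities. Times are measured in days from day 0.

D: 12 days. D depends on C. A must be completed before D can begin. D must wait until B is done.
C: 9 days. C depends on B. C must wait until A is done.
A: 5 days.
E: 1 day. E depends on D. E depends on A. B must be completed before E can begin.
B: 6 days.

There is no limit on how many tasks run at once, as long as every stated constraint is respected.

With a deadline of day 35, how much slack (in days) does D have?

7

B has no prerequisites, so it starts at day 0 and finishes at day 6.
Nothing blocks A, so it runs from day 0 to day 5.
C needs all of B (finishes day 6); A (finishes day 5). That puts its earliest start at day 6; it finishes at 6 + 9 = day 15.
D needs all of C (finishes day 15); A (finishes day 5); B (finishes day 6). That puts its earliest start at day 15; it finishes at 15 + 12 = day 27.

Working backward from the deadline:
E must finish by day 35; it takes 1 day, so it must start by 35 − 1 = day 34.
D has to be done before E (must start by day 34). That means finishing by day 34, i.e. starting by 34 − 12 = day 22.
So D can start as early as day 15 and as late as day 22, giving 22 − 15 = 7 days of slack.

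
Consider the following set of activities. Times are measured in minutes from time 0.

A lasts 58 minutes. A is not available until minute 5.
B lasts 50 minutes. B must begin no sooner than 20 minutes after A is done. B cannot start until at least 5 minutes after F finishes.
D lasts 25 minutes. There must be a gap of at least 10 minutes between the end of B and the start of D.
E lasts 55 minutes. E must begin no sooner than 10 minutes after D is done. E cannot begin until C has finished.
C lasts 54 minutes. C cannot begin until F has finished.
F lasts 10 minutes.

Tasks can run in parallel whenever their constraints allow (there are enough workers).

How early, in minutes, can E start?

178

F can start immediately at minute 0; it finishes at minute 10.
C waits on F (finishes minute 10), so it starts at minute 10 and finishes at 10 + 54 = minute 64.
A cannot begin until its own release at minute 5. It runs from minute 5 to 5 + 58 = minute 63.
For B: A (finishes minute 63, plus 20-minute gap → minute 83); F (finishes minute 10, plus 5-minute gap → minute 15). Taking the maximum gives a start of minute 83, and it finishes at 83 + 50 = minute 133.
D waits on B (finishes minute 133, plus 10-minute gap → minute 143), so it starts at minute 143 and finishes at 143 + 25 = minute 168.
E waits on D (finishes minute 168, plus 10-minute gap → minute 178); C (finishes minute 64). The latest of these is minute 178, which is the earliest E can start.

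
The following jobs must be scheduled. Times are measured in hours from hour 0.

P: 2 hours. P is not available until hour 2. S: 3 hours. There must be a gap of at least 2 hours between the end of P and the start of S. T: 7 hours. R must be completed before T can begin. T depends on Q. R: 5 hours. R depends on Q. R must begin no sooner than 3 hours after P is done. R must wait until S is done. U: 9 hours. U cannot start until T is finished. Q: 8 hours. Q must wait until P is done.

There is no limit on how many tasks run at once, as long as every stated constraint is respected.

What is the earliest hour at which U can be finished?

P waits on its own release at hour 2, so it starts at hour 2 and finishes at 2 + 2 = hour 4.
S cannot begin until P (finishes hour 4, plus 2-hour gap → hour 6). It runs from hour 6 to 6 + 3 = hour 9.
After P (finishes hour 4), Q can start at hour 4 and finishes at hour 12.
R needs all of Q (finishes hour 12); P (finishes hour 4, plus 3-hour gap → hour 7); S (finishes hour 9). That puts its earliest start at hour 12; it finishes at 12 + 5 = hour 17.
For T: R (finishes hour 17); Q (finishes hour 12). Taking the maximum gives a start of hour 17, and it finishes at 17 + 7 = hour 24.
U waits on T (finishes hour 24), so it starts at hour 24 and finishes at 24 + 9 = hour 33.

33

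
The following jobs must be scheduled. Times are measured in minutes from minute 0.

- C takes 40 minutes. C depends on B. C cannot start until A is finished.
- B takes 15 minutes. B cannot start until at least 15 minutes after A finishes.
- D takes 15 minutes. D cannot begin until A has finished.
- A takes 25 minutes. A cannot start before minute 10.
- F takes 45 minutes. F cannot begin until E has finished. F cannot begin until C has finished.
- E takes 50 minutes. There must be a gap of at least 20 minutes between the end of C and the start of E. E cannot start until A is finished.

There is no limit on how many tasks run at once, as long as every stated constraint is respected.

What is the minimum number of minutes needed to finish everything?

220

A cannot begin until its own release at minute 10. It runs from minute 10 to 10 + 25 = minute 35.
D waits on A (finishes minute 35), so it starts at minute 35 and finishes at 35 + 15 = minute 50.
B waits on A (finishes minute 35, plus 15-minute gap → minute 50), so it starts at minute 50 and finishes at 50 + 15 = minute 65.
C needs all of B (finishes minute 65); A (finishes minute 35). That puts its earliest start at minute 65; it finishes at 65 + 40 = minute 105.
E has to wait for C (finishes minute 105, plus 20-minute gap → minute 125); A (finishes minute 35). The latest of these is minute 125, so E runs minute 125 to 125 + 50 = minute 175.
F cannot start until E (finishes minute 175); C (finishes minute 105). The controlling bound is minute 175, so F finishes at 175 + 45 = minute 220.
All tasks are finished once the last one completes. Finish times: A at 35, B at 65, C at 105, D at 50, E at 175, F at 220. The latest is minute 220.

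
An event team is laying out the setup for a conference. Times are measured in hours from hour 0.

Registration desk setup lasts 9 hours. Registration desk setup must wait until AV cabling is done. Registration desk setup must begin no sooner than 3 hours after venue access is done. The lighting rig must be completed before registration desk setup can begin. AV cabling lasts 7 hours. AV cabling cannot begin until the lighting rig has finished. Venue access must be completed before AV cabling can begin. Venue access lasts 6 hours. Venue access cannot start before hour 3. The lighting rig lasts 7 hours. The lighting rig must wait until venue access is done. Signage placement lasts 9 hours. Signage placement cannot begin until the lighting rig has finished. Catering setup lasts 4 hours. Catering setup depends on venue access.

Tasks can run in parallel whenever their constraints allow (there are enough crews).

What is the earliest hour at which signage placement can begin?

16

Venue access waits on its own release at hour 3, so it starts at hour 3 and finishes at 3 + 6 = hour 9.
The lighting rig waits on venue access (finishes hour 9), so it starts at hour 9 and finishes at 9 + 7 = hour 16.
Signage placement waits on the lighting rig (finishes hour 16), so the earliest it can start is hour 16.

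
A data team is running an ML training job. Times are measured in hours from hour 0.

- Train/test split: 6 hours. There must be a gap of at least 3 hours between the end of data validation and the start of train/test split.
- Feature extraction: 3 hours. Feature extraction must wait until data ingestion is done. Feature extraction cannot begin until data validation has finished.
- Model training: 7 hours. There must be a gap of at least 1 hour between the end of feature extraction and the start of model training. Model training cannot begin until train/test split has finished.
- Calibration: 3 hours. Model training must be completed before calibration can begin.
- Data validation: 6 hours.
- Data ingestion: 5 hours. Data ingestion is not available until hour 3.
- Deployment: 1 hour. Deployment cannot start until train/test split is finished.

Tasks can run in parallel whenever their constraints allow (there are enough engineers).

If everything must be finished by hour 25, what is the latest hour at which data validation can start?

To finish by hour 25, calibration (duration 3) must start no later than hour 22.
Model training must finish before calibration (must start by hour 22). With a 7-hour duration, model training must start by 22 − 7 = hour 15.
Feature extraction has to be done before model training (must start by hour 15, minus 1-hour gap → hour 14). That means finishing by hour 14, i.e. starting by 14 − 3 = hour 11.
Deployment has no dependents, so it just needs to finish by hour 25. Starting by 25 − 1 = hour 24 achieves that.
Train/test split feeds model training (must start by hour 15); deployment (must start by hour 24). Taking the minimum, train/test split must finish by hour 15 and start by 15 − 6 = hour 9.
For data validation: feature extraction (must start by hour 11); train/test split (must start by hour 9, minus 3-hour gap → hour 6). The most restrictive is hour 6; with a 6-hour duration, data validation must start by hour 0.

0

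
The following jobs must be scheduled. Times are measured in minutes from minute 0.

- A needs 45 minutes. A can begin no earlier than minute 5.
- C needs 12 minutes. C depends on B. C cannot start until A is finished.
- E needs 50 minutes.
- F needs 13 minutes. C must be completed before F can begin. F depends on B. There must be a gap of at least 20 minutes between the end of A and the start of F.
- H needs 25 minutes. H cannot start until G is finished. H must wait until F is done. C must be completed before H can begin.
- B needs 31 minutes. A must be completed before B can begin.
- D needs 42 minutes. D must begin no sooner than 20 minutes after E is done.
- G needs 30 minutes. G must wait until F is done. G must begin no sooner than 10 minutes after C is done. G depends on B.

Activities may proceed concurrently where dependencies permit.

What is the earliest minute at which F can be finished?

106

A waits on its own release at minute 5, so it starts at minute 5 and finishes at 5 + 45 = minute 50.
B cannot begin until A (finishes minute 50). It runs from minute 50 to 50 + 31 = minute 81.
C has to wait for B (finishes minute 81); A (finishes minute 50). The latest of these is minute 81, so C runs minute 81 to 81 + 12 = minute 93.
F needs all of C (finishes minute 93); B (finishes minute 81); A (finishes minute 50, plus 20-minute gap → minute 70). That puts its earliest start at minute 93; it finishes at 93 + 13 = minute 106.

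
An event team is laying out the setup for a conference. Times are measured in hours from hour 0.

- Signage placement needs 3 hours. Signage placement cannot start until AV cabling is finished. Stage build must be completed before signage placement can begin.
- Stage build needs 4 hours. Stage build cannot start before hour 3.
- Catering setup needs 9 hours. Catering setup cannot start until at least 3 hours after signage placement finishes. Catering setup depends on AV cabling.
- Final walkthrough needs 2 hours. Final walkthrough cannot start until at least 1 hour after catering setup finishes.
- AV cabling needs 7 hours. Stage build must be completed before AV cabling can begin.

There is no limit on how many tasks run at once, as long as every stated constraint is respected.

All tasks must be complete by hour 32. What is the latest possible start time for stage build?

Final walkthrough has no dependents, so it just needs to finish by hour 32. Starting by 32 − 2 = hour 30 achieves that.
Since final walkthrough (must start by hour 30, minus 1-hour gap → hour 29) depends on it, catering setup must finish by hour 29. Backing off its 9-hour duration gives a latest start of hour 20.
Signage placement must finish before catering setup (must start by hour 20, minus 3-hour gap → hour 17). With a 3-hour duration, signage placement must start by 17 − 3 = hour 14.
AV cabling has several dependents: signage placement (must start by hour 14); catering setup (must start by hour 20). The earliest of those limits is hour 14, so AV cabling must start by 14 − 7 = hour 7.
Stage build must finish in time for AV cabling (must start by hour 7); signage placement (must start by hour 14). The tightest is hour 7, so stage build must start by 7 − 4 = hour 3.

3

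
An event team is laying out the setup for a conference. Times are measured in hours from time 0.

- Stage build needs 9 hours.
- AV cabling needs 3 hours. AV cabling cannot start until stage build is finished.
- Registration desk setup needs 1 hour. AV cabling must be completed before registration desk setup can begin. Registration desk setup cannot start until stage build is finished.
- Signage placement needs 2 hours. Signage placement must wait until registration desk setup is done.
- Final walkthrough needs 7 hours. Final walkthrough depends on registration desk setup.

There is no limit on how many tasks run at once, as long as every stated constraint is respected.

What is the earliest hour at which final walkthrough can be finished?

20

Nothing blocks stage build, so it runs from hour 0 to hour 9.
AV cabling waits on stage build (finishes hour 9), so it starts at hour 9 and finishes at 9 + 3 = hour 12.
Registration desk setup needs all of AV cabling (finishes hour 12); stage build (finishes hour 9). That puts its earliest start at hour 12; it finishes at 12 + 1 = hour 13.
After registration desk setup (finishes hour 13), final walkthrough can start at hour 13 and finishes at hour 20.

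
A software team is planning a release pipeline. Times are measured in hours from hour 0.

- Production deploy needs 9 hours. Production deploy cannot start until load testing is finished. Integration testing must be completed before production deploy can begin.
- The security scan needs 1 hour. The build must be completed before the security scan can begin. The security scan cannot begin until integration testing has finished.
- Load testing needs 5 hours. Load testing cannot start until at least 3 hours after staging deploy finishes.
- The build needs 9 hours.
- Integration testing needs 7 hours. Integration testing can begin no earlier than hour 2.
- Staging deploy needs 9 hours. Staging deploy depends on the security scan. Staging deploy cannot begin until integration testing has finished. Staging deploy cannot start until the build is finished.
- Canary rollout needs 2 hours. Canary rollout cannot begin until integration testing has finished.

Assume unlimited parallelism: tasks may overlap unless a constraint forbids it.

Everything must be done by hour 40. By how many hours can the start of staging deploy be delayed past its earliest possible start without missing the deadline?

4

Integration testing waits on its own release at hour 2, so it starts at hour 2 and finishes at 2 + 7 = hour 9.
The build has no prerequisites, so it starts at hour 0 and finishes at hour 9.
The security scan needs all of the build (finishes hour 9); integration testing (finishes hour 9). That puts its earliest start at hour 9; it finishes at 9 + 1 = hour 10.
Staging deploy cannot start until the security scan (finishes hour 10); integration testing (finishes hour 9); the build (finishes hour 9). The controlling bound is hour 10, so staging deploy finishes at 10 + 9 = hour 19.

Working backward from the deadline:
Nothing follows production deploy; the deadline of hour 40 is its only limit. It must start by 40 − 9 = hour 31.
Load testing must finish before production deploy (must start by hour 31). With a 5-hour duration, load testing must start by 31 − 5 = hour 26.
Staging deploy feeds into load testing (must start by hour 26, minus 3-hour gap → hour 23); so staging deploy must finish by hour 23 and therefore start by hour 14.
So staging deploy can start as early as hour 10 and as late as hour 14, giving 14 − 10 = 4 hours of slack.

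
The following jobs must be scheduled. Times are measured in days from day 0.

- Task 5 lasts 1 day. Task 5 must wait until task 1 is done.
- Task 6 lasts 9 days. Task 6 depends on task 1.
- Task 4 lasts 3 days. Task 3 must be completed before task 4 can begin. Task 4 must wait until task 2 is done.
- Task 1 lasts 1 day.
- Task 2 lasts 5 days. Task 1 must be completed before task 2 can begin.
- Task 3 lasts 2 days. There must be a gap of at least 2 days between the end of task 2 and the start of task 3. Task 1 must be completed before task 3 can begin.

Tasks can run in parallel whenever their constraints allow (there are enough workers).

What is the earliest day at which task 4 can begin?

Task 1 has no prerequisites, so it starts at day 0 and finishes at day 1.
Task 2 cannot begin until task 1 (finishes day 1). It runs from day 1 to 1 + 5 = day 6.
For task 3: task 2 (finishes day 6, plus 2-day gap → day 8); task 1 (finishes day 1). Taking the maximum gives a start of day 8, and it finishes at 8 + 2 = day 10.
Task 4 waits on task 3 (finishes day 10); task 2 (finishes day 6). The latest of these is day 10, which is the earliest task 4 can start.

10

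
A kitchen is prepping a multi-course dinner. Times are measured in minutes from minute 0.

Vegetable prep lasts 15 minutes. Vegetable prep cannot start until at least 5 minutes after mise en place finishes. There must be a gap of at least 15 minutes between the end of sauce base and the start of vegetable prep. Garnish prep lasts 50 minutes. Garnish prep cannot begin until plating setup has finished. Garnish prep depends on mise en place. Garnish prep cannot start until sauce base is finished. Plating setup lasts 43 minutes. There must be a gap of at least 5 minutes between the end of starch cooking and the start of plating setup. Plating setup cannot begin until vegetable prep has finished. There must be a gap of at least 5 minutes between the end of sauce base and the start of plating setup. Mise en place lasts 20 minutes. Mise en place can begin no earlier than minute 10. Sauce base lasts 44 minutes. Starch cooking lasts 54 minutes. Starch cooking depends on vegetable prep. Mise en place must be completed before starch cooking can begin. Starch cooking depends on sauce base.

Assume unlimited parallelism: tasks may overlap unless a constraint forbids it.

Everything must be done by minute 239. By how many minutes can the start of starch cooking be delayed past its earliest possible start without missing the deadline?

Nothing blocks sauce base, so it runs from minute 0 to minute 44.
After its own release at minute 10, mise en place can start at minute 10 and finishes at minute 30.
Vegetable prep cannot start until mise en place (finishes minute 30, plus 5-minute gap → minute 35); sauce base (finishes minute 44, plus 15-minute gap → minute 59). The controlling bound is minute 59, so vegetable prep finishes at 59 + 15 = minute 74.
Starch cooking needs all of vegetable prep (finishes minute 74); mise en place (finishes minute 30); sauce base (finishes minute 44). That puts its earliest start at minute 74; it finishes at 74 + 54 = minute 128.

Working backward from the deadline:
Nothing follows garnish prep; the deadline of minute 239 is its only limit. It must start by 239 − 50 = minute 189.
Plating setup must finish before garnish prep (must start by minute 189). With a 43-minute duration, plating setup must start by 189 − 43 = minute 146.
Since plating setup (must start by minute 146, minus 5-minute gap → minute 141) depends on it, starch cooking must finish by minute 141. Backing off its 54-minute duration gives a latest start of minute 87.
So starch cooking can start as early as minute 74 and as late as minute 87, giving 87 − 74 = 13 minutes of slack.

13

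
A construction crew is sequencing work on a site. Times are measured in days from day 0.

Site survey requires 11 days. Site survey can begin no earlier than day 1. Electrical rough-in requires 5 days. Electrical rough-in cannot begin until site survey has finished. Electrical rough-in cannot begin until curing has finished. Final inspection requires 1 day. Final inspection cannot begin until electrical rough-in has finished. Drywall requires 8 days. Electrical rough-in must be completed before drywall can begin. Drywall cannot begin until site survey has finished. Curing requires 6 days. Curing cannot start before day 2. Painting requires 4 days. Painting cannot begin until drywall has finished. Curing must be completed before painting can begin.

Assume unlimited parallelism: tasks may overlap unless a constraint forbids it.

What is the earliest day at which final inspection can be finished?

Curing waits on its own release at day 2, so it starts at day 2 and finishes at 2 + 6 = day 8.
After its own release at day 1, site survey can start at day 1 and finishes at day 12.
Electrical rough-in has to wait for site survey (finishes day 12); curing (finishes day 8). The latest of these is day 12, so electrical rough-in runs day 12 to 12 + 5 = day 17.
After electrical rough-in (finishes day 17), final inspection can start at day 17 and finishes at day 18.

18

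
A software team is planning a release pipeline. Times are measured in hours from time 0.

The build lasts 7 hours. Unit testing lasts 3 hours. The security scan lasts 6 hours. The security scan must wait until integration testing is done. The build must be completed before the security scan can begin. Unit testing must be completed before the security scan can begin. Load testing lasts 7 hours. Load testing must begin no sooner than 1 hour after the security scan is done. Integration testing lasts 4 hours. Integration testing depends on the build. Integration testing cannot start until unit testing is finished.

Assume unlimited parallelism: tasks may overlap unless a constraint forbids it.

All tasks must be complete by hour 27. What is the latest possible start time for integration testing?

Load testing has no dependents, so it just needs to finish by hour 27. Starting by 27 − 7 = hour 20 achieves that.
The security scan feeds into load testing (must start by hour 20, minus 1-hour gap → hour 19); so the security scan must finish by hour 19 and therefore start by hour 13.
Integration testing feeds into the security scan (must start by hour 13); so integration testing must finish by hour 13 and therefore start by hour 9.

9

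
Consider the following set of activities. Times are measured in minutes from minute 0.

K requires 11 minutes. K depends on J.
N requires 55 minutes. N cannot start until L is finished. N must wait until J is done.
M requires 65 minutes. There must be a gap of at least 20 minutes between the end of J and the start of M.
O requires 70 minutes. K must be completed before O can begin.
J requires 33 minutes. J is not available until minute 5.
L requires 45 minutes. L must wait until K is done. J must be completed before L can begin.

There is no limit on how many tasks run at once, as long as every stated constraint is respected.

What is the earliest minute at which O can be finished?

119

After its own release at minute 5, J can start at minute 5 and finishes at minute 38.
K cannot begin until J (finishes minute 38). It runs from minute 38 to 38 + 11 = minute 49.
O cannot begin until K (finishes minute 49). It runs from minute 49 to 49 + 70 = minute 119.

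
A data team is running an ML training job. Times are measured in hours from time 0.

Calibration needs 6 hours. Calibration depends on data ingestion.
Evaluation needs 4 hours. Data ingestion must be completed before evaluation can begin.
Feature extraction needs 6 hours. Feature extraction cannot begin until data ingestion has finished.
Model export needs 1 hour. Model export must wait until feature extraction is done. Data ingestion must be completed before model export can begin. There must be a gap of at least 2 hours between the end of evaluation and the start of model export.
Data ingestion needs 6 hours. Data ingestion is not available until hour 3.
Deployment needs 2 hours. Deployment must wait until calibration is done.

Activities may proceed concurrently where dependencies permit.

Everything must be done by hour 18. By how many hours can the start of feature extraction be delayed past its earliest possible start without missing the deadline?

Data ingestion cannot begin until its own release at hour 3. It runs from hour 3 to 3 + 6 = hour 9.
Feature extraction waits on data ingestion (finishes hour 9), so it starts at hour 9 and finishes at 9 + 6 = hour 15.

Working backward from the deadline:
Nothing follows model export; the deadline of hour 18 is its only limit. It must start by 18 − 1 = hour 17.
Feature extraction feeds into model export (must start by hour 17); so feature extraction must finish by hour 17 and therefore start by hour 11.
So feature extraction can start as early as hour 9 and as late as hour 11, giving 11 − 9 = 2 hours of slack.

2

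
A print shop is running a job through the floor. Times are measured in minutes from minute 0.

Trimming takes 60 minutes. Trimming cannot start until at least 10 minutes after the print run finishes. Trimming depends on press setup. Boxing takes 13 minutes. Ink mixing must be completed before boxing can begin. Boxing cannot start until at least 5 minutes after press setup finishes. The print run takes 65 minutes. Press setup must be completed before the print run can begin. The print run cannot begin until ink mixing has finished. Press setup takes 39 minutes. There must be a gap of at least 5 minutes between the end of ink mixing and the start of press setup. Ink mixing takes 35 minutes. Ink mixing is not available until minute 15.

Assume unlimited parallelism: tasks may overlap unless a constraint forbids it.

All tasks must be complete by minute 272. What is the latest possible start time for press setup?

98

Trimming must finish by minute 272; it takes 60 minutes, so it must start by 272 − 60 = minute 212.
The print run has to be done before trimming (must start by minute 212, minus 10-minute gap → minute 202). That means finishing by minute 202, i.e. starting by 202 − 65 = minute 137.
Boxing has no dependents, so it just needs to finish by minute 272. Starting by 272 − 13 = minute 259 achieves that.
Press setup has several dependents: the print run (must start by minute 137); trimming (must start by minute 212); boxing (must start by minute 259, minus 5-minute gap → minute 254). The earliest of those limits is minute 137, so press setup must start by 137 − 39 = minute 98.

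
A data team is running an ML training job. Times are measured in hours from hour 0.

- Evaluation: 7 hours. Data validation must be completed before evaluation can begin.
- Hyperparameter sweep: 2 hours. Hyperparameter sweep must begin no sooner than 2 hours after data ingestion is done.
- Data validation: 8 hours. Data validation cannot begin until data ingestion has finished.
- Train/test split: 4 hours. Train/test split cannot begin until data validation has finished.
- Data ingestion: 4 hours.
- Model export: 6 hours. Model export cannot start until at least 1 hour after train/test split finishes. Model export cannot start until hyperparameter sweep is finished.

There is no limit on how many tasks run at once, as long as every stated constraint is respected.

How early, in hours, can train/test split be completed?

16

Data ingestion has no prerequisites, so it starts at hour 0 and finishes at hour 4.
After data ingestion (finishes hour 4), data validation can start at hour 4 and finishes at hour 12.
After data validation (finishes hour 12), train/test split can start at hour 12 and finishes at hour 16.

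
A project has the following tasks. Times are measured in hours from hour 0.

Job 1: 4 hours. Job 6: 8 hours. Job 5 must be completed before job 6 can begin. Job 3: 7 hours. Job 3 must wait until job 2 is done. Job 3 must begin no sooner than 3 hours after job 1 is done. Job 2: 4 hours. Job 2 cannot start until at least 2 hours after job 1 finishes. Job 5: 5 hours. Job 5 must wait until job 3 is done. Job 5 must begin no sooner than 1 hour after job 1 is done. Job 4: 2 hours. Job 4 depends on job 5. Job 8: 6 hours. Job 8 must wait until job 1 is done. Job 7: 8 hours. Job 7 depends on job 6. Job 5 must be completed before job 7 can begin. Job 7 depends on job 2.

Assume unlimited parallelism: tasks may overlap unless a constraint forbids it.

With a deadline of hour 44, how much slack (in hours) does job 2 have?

6

Job 1 has no prerequisites, so it starts at hour 0 and finishes at hour 4.
Job 2 cannot begin until job 1 (finishes hour 4, plus 2-hour gap → hour 6). It runs from hour 6 to 6 + 4 = hour 10.

Working backward from the deadline:
Job 4 must finish by hour 44; it takes 2 hours, so it must start by 44 − 2 = hour 42.
Job 7 has no dependents, so it just needs to finish by hour 44. Starting by 44 − 8 = hour 36 achieves that.
Job 6 must finish before job 7 (must start by hour 36). With an 8-hour duration, job 6 must start by 36 − 8 = hour 28.
Job 5 must finish in time for job 4 (must start by hour 42); job 6 (must start by hour 28); job 7 (must start by hour 36). The tightest is hour 28, so job 5 must start by 28 − 5 = hour 23.
Since job 5 (must start by hour 23) depends on it, job 3 must finish by hour 23. Backing off its 7-hour duration gives a latest start of hour 16.
Job 2 feeds job 3 (must start by hour 16); job 7 (must start by hour 36). Taking the minimum, job 2 must finish by hour 16 and start by 16 − 4 = hour 12.
So job 2 can start as early as hour 6 and as late as hour 12, giving 12 − 6 = 6 hours of slack.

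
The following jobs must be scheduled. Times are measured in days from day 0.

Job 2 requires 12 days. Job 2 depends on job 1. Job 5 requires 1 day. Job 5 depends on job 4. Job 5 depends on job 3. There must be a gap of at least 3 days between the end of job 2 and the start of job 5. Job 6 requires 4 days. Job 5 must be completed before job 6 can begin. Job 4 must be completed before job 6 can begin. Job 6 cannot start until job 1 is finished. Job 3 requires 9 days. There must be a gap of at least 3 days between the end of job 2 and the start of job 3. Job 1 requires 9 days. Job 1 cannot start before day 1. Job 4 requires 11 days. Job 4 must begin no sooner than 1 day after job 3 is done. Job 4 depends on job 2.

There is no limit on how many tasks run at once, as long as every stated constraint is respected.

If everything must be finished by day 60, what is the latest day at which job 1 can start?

10

To finish by day 60, job 6 (duration 4) must start no later than day 56.
Job 5 feeds into job 6 (must start by day 56); so job 5 must finish by day 56 and therefore start by day 55.
For job 4: job 5 (must start by day 55); job 6 (must start by day 56). The most restrictive is day 55; with an 11-day duration, job 4 must start by day 44.
Job 3 feeds job 4 (must start by day 44, minus 1-day gap → day 43); job 5 (must start by day 55). Taking the minimum, job 3 must finish by day 43 and start by 43 − 9 = day 34.
Job 2 has several dependents: job 3 (must start by day 34, minus 3-day gap → day 31); job 4 (must start by day 44); job 5 (must start by day 55, minus 3-day gap → day 52). The earliest of those limits is day 31, so job 2 must start by 31 − 12 = day 19.
Job 1 has several dependents: job 2 (must start by day 19); job 6 (must start by day 56). The earliest of those limits is day 19, so job 1 must start by 19 − 9 = day 10.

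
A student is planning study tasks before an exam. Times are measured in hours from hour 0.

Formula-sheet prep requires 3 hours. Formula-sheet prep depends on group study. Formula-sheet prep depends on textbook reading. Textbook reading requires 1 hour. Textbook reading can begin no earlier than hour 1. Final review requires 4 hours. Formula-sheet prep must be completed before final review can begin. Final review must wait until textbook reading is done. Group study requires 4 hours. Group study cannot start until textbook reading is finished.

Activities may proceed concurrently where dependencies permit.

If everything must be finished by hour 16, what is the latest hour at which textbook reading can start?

Final review must finish by hour 16; it takes 4 hours, so it must start by 16 − 4 = hour 12.
Formula-sheet prep feeds into final review (must start by hour 12); so formula-sheet prep must finish by hour 12 and therefore start by hour 9.
Group study feeds into formula-sheet prep (must start by hour 9); so group study must finish by hour 9 and therefore start by hour 5.
Textbook reading has several dependents: group study (must start by hour 5); formula-sheet prep (must start by hour 9); final review (must start by hour 12). The earliest of those limits is hour 5, so textbook reading must start by 5 − 1 = hour 4.

4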